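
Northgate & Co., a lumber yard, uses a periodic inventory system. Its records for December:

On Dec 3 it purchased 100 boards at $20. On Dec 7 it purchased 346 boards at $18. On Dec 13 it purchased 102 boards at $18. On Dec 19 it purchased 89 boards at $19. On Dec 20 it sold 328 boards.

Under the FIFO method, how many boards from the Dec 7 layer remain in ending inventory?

Dec 20, 328 sold [FIFO — oldest first]: 100 @ $20 + 228 @ $18 = $6,104
Ending inventory: 118 @ $18 + 102 @ $18 + 89 @ $19 = $5,651

118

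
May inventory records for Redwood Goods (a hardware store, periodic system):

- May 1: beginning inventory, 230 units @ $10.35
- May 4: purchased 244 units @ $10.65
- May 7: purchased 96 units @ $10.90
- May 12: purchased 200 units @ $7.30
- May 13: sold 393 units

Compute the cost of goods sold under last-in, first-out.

COGS = $3,539.45

May 13, 393 sold [LIFO — newest first]: 200 @ $7.30 + 96 @ $10.90 + 97 @ $10.65 = $3,539.45
Ending inventory: 230 @ $10.35 + 147 @ $10.65 = $3,946.05
Check: goods available $7,485.50 = COGS $3,539.45 + ending $3,946.05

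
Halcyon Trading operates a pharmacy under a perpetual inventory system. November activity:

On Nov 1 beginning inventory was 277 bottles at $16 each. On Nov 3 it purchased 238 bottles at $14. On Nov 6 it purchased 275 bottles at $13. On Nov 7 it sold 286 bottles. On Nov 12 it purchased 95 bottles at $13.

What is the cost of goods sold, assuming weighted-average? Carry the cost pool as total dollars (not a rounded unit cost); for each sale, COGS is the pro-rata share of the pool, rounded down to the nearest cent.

After Nov 1: 277 on hand, pool $4,432.00 (≈ $16.0000 each)
After Nov 3: 515 on hand, pool $7,764.00 (≈ $15.0757 each)
After Nov 6: 790 on hand, pool $11,339.00 (≈ $14.3532 each)
Nov 7, sell 286: 286/790 × $11,339.00 → $4,105.00
After Nov 12: 599 on hand, pool $8,469.00 (≈ $14.1386 each)
Ending inventory (cost pool remaining) = $8,469.00

COGS = $4,105.00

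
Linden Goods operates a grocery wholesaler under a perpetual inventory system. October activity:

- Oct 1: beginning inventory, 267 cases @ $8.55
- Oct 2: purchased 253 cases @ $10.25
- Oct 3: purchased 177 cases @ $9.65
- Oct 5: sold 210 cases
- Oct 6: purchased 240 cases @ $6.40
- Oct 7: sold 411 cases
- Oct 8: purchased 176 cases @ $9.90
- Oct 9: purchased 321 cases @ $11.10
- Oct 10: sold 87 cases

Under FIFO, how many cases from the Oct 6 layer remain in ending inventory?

229

Oct 5, 210 sold [FIFO — oldest first]: 210 @ $8.55 = $1,795.50
Oct 7, 411 sold [FIFO — oldest first]: 57 @ $8.55 + 253 @ $10.25 + 101 @ $9.65 = $4,055.25
Oct 10, 87 sold [FIFO — oldest first]: 76 @ $9.65 + 11 @ $6.40 = $803.80
Total COGS = $1,795.50 + $4,055.25 + $803.80 = $6,654.55
Ending inventory: 229 @ $6.40 + 176 @ $9.90 + 321 @ $11.10 = $6,771.10
Check: goods available $13,425.65 = COGS $6,654.55 + ending $6,771.10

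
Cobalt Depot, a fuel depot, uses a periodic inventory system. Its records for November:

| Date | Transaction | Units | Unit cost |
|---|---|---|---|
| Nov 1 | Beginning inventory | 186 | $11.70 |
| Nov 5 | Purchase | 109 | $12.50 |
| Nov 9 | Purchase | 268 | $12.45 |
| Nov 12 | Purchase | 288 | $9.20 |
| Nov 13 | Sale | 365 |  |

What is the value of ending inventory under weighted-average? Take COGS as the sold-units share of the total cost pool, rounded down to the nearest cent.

Nov 13, sell 365: 365/851 × $9,524.90 → $4,085.29
Ending inventory (cost pool remaining) = $5,439.61
Check: goods available $9,524.90 = COGS $4,085.29 + ending $5,439.61

Ending inventory = $5,439.61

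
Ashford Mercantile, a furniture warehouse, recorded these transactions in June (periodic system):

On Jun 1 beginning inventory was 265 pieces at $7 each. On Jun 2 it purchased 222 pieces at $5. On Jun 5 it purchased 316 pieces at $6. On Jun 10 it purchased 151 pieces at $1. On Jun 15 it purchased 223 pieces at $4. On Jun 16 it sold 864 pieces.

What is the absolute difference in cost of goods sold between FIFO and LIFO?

$1,113

FIFO COGS: 265 @ $7 + 222 @ $5 + 316 @ $6 + 61 @ $1 = $4,922
LIFO COGS: 223 @ $4 + 151 @ $1 + 316 @ $6 + 174 @ $5 = $3,809
Difference = |$4,922 − $3,809| = $1,113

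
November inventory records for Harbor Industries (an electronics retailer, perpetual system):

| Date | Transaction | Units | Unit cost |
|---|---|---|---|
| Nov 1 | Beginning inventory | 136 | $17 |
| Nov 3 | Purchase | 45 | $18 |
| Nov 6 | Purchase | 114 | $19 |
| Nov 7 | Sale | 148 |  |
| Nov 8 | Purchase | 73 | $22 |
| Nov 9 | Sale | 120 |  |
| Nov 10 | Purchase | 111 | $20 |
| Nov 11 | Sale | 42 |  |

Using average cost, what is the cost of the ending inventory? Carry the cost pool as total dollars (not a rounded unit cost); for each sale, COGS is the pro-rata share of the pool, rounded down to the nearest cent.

Ending inventory = $3,322.14

After Nov 1: 136 on hand, pool $2,312.00 (≈ $17.0000 each)
After Nov 3: 181 on hand, pool $3,122.00 (≈ $17.2486 each)
After Nov 6: 295 on hand, pool $5,288.00 (≈ $17.9254 each)
Nov 7, sell 148: 148/295 × $5,288.00 → $2,652.96
After Nov 8: 220 on hand, pool $4,241.04 (≈ $19.2775 each)
Nov 9, sell 120: 120/220 × $4,241.04 → $2,313.29
After Nov 10: 211 on hand, pool $4,147.75 (≈ $19.6576 each)
Nov 11, sell 42: 42/211 × $4,147.75 → $825.61
Total COGS = $2,652.96 + $2,313.29 + $825.61 = $5,791.86
Ending inventory (cost pool remaining) = $3,322.14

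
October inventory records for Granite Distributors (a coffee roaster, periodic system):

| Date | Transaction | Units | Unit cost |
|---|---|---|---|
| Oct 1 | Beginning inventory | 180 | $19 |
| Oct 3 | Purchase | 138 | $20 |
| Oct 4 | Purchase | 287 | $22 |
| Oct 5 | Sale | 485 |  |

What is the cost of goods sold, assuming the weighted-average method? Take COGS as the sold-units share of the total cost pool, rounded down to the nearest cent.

COGS = $10,015.85

Oct 5, sell 485: 485/605 × $12,494.00 → $10,015.85
Ending inventory (cost pool remaining) = $2,478.15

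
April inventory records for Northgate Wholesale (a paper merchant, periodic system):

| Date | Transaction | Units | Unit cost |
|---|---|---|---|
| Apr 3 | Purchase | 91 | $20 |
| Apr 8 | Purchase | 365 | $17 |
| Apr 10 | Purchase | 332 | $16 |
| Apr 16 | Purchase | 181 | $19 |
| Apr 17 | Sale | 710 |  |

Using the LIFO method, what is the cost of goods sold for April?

COGS = $12,100

Apr 17, 710 sold [LIFO — newest first]: 181 @ $19 + 332 @ $16 + 197 @ $17 = $12,100
Ending inventory: 91 @ $20 + 168 @ $17 = $4,676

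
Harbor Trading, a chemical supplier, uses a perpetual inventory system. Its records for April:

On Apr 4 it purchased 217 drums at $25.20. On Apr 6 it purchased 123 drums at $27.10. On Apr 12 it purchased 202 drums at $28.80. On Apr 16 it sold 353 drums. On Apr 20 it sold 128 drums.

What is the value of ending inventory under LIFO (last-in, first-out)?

Apr 16, 353 sold [LIFO — newest first]: 202 @ $28.80 + 123 @ $27.10 + 28 @ $25.20 = $9,856.50
Apr 20, 128 sold [LIFO — newest first]: 128 @ $25.20 = $3,225.60
Total COGS = $9,856.50 + $3,225.60 = $13,082.10
Ending inventory: 61 @ $25.20 = $1,537.20
Check: goods available $14,619.30 = COGS $13,082.10 + ending $1,537.20

Ending inventory = $1,537.20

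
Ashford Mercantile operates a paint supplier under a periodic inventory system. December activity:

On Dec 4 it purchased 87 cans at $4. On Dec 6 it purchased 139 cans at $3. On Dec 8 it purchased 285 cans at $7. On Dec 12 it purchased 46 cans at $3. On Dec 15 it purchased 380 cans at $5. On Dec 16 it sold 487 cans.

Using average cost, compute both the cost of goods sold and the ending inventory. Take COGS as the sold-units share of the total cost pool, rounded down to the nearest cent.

Dec 16, sell 487: 487/937 × $4,798.00 → $2,493.73
Ending inventory (cost pool remaining) = $2,304.27
Check: goods available $4,798.00 = COGS $2,493.73 + ending $2,304.27

COGS = $2,493.73; ending inventory = $2,304.27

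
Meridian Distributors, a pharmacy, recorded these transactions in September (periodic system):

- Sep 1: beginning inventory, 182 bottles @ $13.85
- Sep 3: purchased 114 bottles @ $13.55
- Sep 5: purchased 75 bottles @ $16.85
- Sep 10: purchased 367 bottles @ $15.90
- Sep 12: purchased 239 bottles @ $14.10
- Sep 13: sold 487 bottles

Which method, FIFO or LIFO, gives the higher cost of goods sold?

LIFO

FIFO COGS: 182 @ $13.85 + 114 @ $13.55 + 75 @ $16.85 + 116 @ $15.90 = $7,173.55
LIFO COGS: 239 @ $14.10 + 248 @ $15.90 = $7,313.10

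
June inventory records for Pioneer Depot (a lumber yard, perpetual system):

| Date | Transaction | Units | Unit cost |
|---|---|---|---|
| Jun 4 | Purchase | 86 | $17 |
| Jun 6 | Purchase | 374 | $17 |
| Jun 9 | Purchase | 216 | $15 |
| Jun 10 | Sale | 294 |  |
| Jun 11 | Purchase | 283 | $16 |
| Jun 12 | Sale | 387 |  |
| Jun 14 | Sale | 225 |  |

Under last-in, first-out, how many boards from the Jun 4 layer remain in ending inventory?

Jun 10, 294 sold [LIFO — newest first]: 216 @ $15 + 78 @ $17 = $4,566
Jun 12, 387 sold [LIFO — newest first]: 283 @ $16 + 104 @ $17 = $6,296
Jun 14, 225 sold [LIFO — newest first]: 192 @ $17 + 33 @ $17 = $3,825
Total COGS = $4,566 + $6,296 + $3,825 = $14,687
Ending inventory: 53 @ $17 = $901
Check: goods available $15,588 = COGS $14,687 + ending $901

53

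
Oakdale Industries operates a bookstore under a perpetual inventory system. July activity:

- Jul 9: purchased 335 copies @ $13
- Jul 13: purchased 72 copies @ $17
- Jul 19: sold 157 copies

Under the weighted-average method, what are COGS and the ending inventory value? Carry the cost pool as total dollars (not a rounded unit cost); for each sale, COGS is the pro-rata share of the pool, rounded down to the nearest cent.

After Jul 9: 335 on hand, pool $4,355.00 (≈ $13.0000 each)
After Jul 13: 407 on hand, pool $5,579.00 (≈ $13.7076 each)
Jul 19, sell 157: 157/407 × $5,579.00 → $2,152.09
Ending inventory (cost pool remaining) = $3,426.91

COGS = $2,152.09; ending inventory = $3,426.91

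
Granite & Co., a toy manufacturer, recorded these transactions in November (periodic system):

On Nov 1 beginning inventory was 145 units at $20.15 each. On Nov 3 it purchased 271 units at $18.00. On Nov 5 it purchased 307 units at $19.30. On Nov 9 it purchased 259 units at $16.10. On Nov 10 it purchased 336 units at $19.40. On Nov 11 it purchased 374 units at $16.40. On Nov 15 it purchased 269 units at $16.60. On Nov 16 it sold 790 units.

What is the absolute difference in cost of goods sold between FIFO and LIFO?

$1,352.75

FIFO COGS: 145 @ $20.15 + 271 @ $18.00 + 307 @ $19.30 + 67 @ $16.10 = $14,803.55
LIFO COGS: 269 @ $16.60 + 374 @ $16.40 + 147 @ $19.40 = $13,450.80
Difference = |$14,803.55 − $13,450.80| = $1,352.75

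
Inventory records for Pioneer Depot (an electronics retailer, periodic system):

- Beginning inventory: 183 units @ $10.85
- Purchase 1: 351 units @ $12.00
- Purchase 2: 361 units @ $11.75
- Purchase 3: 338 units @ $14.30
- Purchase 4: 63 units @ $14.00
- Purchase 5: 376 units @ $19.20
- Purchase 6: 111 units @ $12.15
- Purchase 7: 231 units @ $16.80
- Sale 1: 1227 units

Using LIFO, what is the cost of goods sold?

COGS = $19,433.05

Sale 1 (1227) [LIFO — newest first]: 231 @ $16.80 + 111 @ $12.15 + 376 @ $19.20 + 63 @ $14.00 + 338 @ $14.30 + 108 @ $11.75 = $19,433.05
Ending inventory: 183 @ $10.85 + 351 @ $12.00 + 253 @ $11.75 = $9,170.30
Check: goods available $28,603.35 = COGS $19,433.05 + ending $9,170.30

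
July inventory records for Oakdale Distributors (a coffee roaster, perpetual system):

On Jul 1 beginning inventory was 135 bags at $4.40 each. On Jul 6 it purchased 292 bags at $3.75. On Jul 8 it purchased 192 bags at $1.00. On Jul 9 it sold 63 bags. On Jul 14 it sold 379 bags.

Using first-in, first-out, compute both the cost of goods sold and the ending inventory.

Jul 9, 63 sold [FIFO — oldest first]: 63 @ $4.40 = $277.20
Jul 14, 379 sold [FIFO — oldest first]: 72 @ $4.40 + 292 @ $3.75 + 15 @ $1.00 = $1,426.80
Total COGS = $277.20 + $1,426.80 = $1,704.00
Ending inventory: 177 @ $1.00 = $177.00
Check: goods available $1,881.00 = COGS $1,704.00 + ending $177.00

COGS = $1,704.00; ending inventory = $177.00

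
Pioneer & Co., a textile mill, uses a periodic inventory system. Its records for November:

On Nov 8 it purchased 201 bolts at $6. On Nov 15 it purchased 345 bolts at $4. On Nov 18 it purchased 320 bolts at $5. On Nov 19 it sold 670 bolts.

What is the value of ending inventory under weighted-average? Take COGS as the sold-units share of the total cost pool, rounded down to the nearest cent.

Ending inventory = $947.41

Nov 19, sell 670: 670/866 × $4,186.00 → $3,238.59
Ending inventory (cost pool remaining) = $947.41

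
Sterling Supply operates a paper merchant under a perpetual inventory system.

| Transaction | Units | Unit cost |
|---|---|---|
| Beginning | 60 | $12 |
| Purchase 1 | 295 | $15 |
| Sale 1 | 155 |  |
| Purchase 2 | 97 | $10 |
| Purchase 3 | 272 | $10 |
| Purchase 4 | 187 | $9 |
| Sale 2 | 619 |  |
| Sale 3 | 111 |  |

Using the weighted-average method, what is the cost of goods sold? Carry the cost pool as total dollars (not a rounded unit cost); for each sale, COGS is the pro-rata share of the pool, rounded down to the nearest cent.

After Beginning: 60 on hand, pool $720.00 (≈ $12.0000 each)
After Purchase 1: 355 on hand, pool $5,145.00 (≈ $14.4930 each)
Sale 1, sell 155: 155/355 × $5,145.00 → $2,246.40
After Purchase 2: 297 on hand, pool $3,868.60 (≈ $13.0256 each)
After Purchase 3: 569 on hand, pool $6,588.60 (≈ $11.5793 each)
After Purchase 4: 756 on hand, pool $8,271.60 (≈ $10.9413 each)
Sale 2, sell 619: 619/756 × $8,271.60 → $6,772.64
Sale 3, sell 111: 111/137 × $1,498.96 → $1,214.48
Total COGS = $2,246.40 + $6,772.64 + $1,214.48 = $10,233.52
Ending inventory (cost pool remaining) = $284.48

COGS = $10,233.52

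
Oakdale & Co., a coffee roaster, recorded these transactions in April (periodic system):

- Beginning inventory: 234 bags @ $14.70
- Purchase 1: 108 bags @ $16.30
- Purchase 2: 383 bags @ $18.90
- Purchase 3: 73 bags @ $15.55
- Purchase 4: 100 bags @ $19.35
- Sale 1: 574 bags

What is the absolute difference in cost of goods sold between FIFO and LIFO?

$1,017.25

FIFO COGS: 234 @ $14.70 + 108 @ $16.30 + 232 @ $18.90 = $9,585.00
LIFO COGS: 100 @ $19.35 + 73 @ $15.55 + 383 @ $18.90 + 18 @ $16.30 = $10,602.25
Difference = |$9,585.00 − $10,602.25| = $1,017.25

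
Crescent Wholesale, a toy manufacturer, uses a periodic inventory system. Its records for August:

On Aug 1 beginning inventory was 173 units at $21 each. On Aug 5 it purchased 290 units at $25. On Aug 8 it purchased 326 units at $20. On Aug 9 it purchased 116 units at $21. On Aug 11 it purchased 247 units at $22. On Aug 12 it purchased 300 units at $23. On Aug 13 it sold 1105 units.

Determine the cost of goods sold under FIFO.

COGS = $24,239

Aug 13, 1105 sold [FIFO — oldest first]: 173 @ $21 + 290 @ $25 + 326 @ $20 + 116 @ $21 + 200 @ $22 = $24,239
Ending inventory: 47 @ $22 + 300 @ $23 = $7,934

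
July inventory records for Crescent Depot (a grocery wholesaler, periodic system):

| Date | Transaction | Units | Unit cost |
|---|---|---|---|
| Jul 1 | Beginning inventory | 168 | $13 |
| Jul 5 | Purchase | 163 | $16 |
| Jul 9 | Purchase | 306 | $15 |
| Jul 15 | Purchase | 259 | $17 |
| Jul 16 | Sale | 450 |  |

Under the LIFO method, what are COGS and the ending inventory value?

COGS = $7,268; ending inventory = $6,517

Jul 16, 450 sold [LIFO — newest first]: 259 @ $17 + 191 @ $15 = $7,268
Ending inventory: 168 @ $13 + 163 @ $16 + 115 @ $15 = $6,517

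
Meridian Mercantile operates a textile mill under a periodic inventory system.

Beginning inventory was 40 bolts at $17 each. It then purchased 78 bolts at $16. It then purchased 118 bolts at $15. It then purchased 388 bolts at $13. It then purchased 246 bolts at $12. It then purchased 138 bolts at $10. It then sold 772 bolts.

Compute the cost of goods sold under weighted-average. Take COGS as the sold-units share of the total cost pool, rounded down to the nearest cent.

Sale 1, sell 772: 772/1008 × $13,074.00 → $10,013.02
Ending inventory (cost pool remaining) = $3,060.98
Check: goods available $13,074.00 = COGS $10,013.02 + ending $3,060.98

COGS = $10,013.02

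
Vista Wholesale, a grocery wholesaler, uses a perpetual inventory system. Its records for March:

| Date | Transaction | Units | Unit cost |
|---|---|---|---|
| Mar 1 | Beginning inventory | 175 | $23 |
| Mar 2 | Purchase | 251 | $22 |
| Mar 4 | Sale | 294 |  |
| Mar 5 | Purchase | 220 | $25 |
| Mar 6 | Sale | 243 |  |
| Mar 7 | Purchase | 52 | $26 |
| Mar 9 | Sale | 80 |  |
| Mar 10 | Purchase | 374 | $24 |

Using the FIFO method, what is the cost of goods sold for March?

COGS = $14,322

Mar 4, 294 sold [FIFO — oldest first]: 175 @ $23 + 119 @ $22 = $6,643
Mar 6, 243 sold [FIFO — oldest first]: 132 @ $22 + 111 @ $25 = $5,679
Mar 9, 80 sold [FIFO — oldest first]: 80 @ $25 = $2,000
Total COGS = $6,643 + $5,679 + $2,000 = $14,322
Ending inventory: 29 @ $25 + 52 @ $26 + 374 @ $24 = $11,053
Check: goods available $25,375 = COGS $14,322 + ending $11,053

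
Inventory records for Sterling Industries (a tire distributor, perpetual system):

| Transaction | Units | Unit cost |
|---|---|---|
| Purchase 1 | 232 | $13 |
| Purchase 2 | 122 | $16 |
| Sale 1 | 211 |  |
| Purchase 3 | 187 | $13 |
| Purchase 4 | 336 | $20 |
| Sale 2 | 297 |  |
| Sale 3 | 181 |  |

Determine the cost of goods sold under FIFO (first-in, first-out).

COGS = $10,359

Sale 1 (211) [FIFO — oldest first]: 211 @ $13 = $2,743
Sale 2 (297) [FIFO — oldest first]: 21 @ $13 + 122 @ $16 + 154 @ $13 = $4,227
Sale 3 (181) [FIFO — oldest first]: 33 @ $13 + 148 @ $20 = $3,389
Total COGS = $2,743 + $4,227 + $3,389 = $10,359
Ending inventory: 188 @ $20 = $3,760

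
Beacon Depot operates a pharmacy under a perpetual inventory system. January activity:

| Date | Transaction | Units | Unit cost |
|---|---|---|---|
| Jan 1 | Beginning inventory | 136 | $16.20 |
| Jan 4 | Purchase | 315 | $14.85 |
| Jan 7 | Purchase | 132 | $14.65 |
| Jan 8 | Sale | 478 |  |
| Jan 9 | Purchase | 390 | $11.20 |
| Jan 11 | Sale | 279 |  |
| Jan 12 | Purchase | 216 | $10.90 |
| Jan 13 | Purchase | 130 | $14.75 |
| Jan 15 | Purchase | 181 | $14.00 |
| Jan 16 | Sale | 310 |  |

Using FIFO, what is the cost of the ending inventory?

Ending inventory = $5,781.30

Jan 8, 478 sold [FIFO — oldest first]: 136 @ $16.20 + 315 @ $14.85 + 27 @ $14.65 = $7,276.50
Jan 11, 279 sold [FIFO — oldest first]: 105 @ $14.65 + 174 @ $11.20 = $3,487.05
Jan 16, 310 sold [FIFO — oldest first]: 216 @ $11.20 + 94 @ $10.90 = $3,443.80
Total COGS = $7,276.50 + $3,487.05 + $3,443.80 = $14,207.35
Ending inventory: 122 @ $10.90 + 130 @ $14.75 + 181 @ $14.00 = $5,781.30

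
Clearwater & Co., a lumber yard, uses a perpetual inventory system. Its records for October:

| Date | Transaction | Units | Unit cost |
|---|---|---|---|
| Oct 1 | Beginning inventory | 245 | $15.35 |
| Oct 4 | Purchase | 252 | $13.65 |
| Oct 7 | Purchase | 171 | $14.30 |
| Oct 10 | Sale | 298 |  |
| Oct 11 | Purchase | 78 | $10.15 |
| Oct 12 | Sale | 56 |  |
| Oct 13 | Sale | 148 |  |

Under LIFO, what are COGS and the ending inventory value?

Oct 10, 298 sold [LIFO — newest first]: 171 @ $14.30 + 127 @ $13.65 = $4,178.85
Oct 12, 56 sold [LIFO — newest first]: 56 @ $10.15 = $568.40
Oct 13, 148 sold [LIFO — newest first]: 22 @ $10.15 + 125 @ $13.65 + 1 @ $15.35 = $1,944.90
Total COGS = $4,178.85 + $568.40 + $1,944.90 = $6,692.15
Ending inventory: 244 @ $15.35 = $3,745.40

COGS = $6,692.15; ending inventory = $3,745.40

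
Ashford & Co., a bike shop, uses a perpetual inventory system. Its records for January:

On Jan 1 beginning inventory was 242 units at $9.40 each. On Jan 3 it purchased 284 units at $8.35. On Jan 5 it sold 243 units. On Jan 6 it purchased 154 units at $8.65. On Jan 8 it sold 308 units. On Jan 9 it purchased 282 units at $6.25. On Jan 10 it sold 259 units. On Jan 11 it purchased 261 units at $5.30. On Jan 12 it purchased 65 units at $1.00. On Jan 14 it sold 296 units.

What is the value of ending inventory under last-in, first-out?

Jan 5, 243 sold [LIFO — newest first]: 243 @ $8.35 = $2,029.05
Jan 8, 308 sold [LIFO — newest first]: 154 @ $8.65 + 41 @ $8.35 + 113 @ $9.40 = $2,736.65
Jan 10, 259 sold [LIFO — newest first]: 259 @ $6.25 = $1,618.75
Jan 14, 296 sold [LIFO — newest first]: 65 @ $1.00 + 231 @ $5.30 = $1,289.30
Total COGS = $2,029.05 + $2,736.65 + $1,618.75 + $1,289.30 = $7,673.75
Ending inventory: 129 @ $9.40 + 23 @ $6.25 + 30 @ $5.30 = $1,515.35
Check: goods available $9,189.10 = COGS $7,673.75 + ending $1,515.35

Ending inventory = $1,515.35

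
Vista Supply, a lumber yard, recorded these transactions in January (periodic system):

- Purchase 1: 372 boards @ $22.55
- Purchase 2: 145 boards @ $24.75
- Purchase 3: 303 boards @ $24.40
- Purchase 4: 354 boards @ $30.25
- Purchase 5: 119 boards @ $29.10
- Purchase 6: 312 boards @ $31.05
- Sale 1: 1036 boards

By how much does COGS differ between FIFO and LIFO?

$4,078.85

FIFO COGS: 372 @ $22.55 + 145 @ $24.75 + 303 @ $24.40 + 216 @ $30.25 = $25,904.55
LIFO COGS: 312 @ $31.05 + 119 @ $29.10 + 354 @ $30.25 + 251 @ $24.40 = $29,983.40
Difference = |$25,904.55 − $29,983.40| = $4,078.85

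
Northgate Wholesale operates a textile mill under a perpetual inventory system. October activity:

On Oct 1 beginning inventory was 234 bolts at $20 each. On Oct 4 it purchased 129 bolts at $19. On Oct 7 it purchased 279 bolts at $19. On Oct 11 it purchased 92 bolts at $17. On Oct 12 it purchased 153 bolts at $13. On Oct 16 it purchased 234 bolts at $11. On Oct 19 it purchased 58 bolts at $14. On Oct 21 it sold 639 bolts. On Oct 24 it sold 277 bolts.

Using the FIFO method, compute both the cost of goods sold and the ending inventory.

Oct 21, 639 sold [FIFO — oldest first]: 234 @ $20 + 129 @ $19 + 276 @ $19 = $12,375
Oct 24, 277 sold [FIFO — oldest first]: 3 @ $19 + 92 @ $17 + 153 @ $13 + 29 @ $11 = $3,929
Total COGS = $12,375 + $3,929 = $16,304
Ending inventory: 205 @ $11 + 58 @ $14 = $3,067
Check: goods available $19,371 = COGS $16,304 + ending $3,067

COGS = $16,304; ending inventory = $3,067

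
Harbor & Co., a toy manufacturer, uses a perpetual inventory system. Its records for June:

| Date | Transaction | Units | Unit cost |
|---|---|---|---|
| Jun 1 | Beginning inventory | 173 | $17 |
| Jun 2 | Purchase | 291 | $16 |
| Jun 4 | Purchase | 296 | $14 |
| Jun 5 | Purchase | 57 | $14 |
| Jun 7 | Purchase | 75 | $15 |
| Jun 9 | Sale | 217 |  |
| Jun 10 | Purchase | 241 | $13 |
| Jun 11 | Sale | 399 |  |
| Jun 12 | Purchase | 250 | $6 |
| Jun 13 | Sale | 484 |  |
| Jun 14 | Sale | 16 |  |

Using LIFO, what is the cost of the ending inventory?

Ending inventory = $4,445

Jun 9, 217 sold [LIFO — newest first]: 75 @ $15 + 57 @ $14 + 85 @ $14 = $3,113
Jun 11, 399 sold [LIFO — newest first]: 241 @ $13 + 158 @ $14 = $5,345
Jun 13, 484 sold [LIFO — newest first]: 250 @ $6 + 53 @ $14 + 181 @ $16 = $5,138
Jun 14, 16 sold [LIFO — newest first]: 16 @ $16 = $256
Total COGS = $3,113 + $5,345 + $5,138 + $256 = $13,852
Ending inventory: 173 @ $17 + 94 @ $16 = $4,445
Check: goods available $18,297 = COGS $13,852 + ending $4,445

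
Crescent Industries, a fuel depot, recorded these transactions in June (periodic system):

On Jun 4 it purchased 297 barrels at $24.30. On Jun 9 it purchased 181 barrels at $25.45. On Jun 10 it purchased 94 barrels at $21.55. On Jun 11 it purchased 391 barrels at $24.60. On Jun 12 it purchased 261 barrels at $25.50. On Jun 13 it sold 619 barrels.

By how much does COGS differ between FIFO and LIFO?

FIFO COGS: 297 @ $24.30 + 181 @ $25.45 + 94 @ $21.55 + 47 @ $24.60 = $15,005.45
LIFO COGS: 261 @ $25.50 + 358 @ $24.60 = $15,462.30
Difference = |$15,005.45 − $15,462.30| = $456.85

$456.85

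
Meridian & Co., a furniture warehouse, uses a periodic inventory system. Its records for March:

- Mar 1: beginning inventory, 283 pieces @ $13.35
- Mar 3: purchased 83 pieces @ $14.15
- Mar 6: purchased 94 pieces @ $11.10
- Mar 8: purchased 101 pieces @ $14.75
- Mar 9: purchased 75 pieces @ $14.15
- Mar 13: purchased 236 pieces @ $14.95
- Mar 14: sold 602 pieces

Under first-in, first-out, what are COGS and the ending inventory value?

COGS = $8,065.80; ending inventory = $4,009.30

Mar 14, 602 sold [FIFO — oldest first]: 283 @ $13.35 + 83 @ $14.15 + 94 @ $11.10 + 101 @ $14.75 + 41 @ $14.15 = $8,065.80
Ending inventory: 34 @ $14.15 + 236 @ $14.95 = $4,009.30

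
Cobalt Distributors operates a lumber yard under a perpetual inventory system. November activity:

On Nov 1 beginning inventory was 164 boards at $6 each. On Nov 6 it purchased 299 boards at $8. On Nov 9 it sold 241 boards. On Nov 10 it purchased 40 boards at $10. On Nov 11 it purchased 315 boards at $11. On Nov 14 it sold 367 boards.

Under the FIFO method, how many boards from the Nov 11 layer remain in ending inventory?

210

Nov 9, 241 sold [FIFO — oldest first]: 164 @ $6 + 77 @ $8 = $1,600
Nov 14, 367 sold [FIFO — oldest first]: 222 @ $8 + 40 @ $10 + 105 @ $11 = $3,331
Total COGS = $1,600 + $3,331 = $4,931
Ending inventory: 210 @ $11 = $2,310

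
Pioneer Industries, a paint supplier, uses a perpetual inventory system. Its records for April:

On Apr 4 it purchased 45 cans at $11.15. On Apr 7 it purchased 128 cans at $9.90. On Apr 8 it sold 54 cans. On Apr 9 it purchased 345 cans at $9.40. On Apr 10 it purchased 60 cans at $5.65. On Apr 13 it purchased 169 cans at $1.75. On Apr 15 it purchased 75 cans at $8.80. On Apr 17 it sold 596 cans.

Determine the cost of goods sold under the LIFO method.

COGS = $4,574.15

Apr 8, 54 sold [LIFO — newest first]: 54 @ $9.90 = $534.60
Apr 17, 596 sold [LIFO — newest first]: 75 @ $8.80 + 169 @ $1.75 + 60 @ $5.65 + 292 @ $9.40 = $4,039.55
Total COGS = $534.60 + $4,039.55 = $4,574.15
Ending inventory: 45 @ $11.15 + 74 @ $9.90 + 53 @ $9.40 = $1,732.55
Check: goods available $6,306.70 = COGS $4,574.15 + ending $1,732.55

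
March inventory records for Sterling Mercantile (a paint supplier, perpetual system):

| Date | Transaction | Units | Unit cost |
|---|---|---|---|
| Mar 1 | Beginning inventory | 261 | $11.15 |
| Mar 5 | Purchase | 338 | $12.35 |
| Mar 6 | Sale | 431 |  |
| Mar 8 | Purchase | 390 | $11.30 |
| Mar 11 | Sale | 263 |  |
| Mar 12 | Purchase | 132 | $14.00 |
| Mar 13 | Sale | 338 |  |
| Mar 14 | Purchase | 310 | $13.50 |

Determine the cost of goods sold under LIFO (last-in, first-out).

COGS = $12,347.10

Mar 6, 431 sold [LIFO — newest first]: 338 @ $12.35 + 93 @ $11.15 = $5,211.25
Mar 11, 263 sold [LIFO — newest first]: 263 @ $11.30 = $2,971.90
Mar 13, 338 sold [LIFO — newest first]: 132 @ $14.00 + 127 @ $11.30 + 79 @ $11.15 = $4,163.95
Total COGS = $5,211.25 + $2,971.90 + $4,163.95 = $12,347.10
Ending inventory: 89 @ $11.15 + 310 @ $13.50 = $5,177.35
Check: goods available $17,524.45 = COGS $12,347.10 + ending $5,177.35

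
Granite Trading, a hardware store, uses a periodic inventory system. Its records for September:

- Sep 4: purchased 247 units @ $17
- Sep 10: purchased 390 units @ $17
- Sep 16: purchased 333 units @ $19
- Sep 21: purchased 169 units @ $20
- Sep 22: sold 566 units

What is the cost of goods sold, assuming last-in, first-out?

COGS = $10,795

Sep 22, 566 sold [LIFO — newest first]: 169 @ $20 + 333 @ $19 + 64 @ $17 = $10,795
Ending inventory: 247 @ $17 + 326 @ $17 = $9,741
Check: goods available $20,536 = COGS $10,795 + ending $9,741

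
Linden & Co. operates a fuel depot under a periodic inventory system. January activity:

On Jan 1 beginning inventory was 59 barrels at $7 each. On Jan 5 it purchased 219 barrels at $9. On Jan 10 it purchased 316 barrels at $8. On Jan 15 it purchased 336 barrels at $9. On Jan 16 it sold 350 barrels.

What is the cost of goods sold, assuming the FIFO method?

COGS = $2,960

Jan 16, 350 sold [FIFO — oldest first]: 59 @ $7 + 219 @ $9 + 72 @ $8 = $2,960
Ending inventory: 244 @ $8 + 336 @ $9 = $4,976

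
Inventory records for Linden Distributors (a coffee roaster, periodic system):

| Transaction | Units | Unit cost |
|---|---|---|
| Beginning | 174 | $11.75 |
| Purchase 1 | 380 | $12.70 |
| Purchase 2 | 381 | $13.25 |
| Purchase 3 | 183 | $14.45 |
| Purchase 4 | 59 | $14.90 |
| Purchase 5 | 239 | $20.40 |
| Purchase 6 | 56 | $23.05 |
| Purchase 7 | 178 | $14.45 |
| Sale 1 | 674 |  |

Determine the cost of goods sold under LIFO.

Sale 1 (674) [LIFO — newest first]: 178 @ $14.45 + 56 @ $23.05 + 239 @ $20.40 + 59 @ $14.90 + 142 @ $14.45 = $11,669.50
Ending inventory: 174 @ $11.75 + 380 @ $12.70 + 381 @ $13.25 + 41 @ $14.45 = $12,511.20

COGS = $11,669.50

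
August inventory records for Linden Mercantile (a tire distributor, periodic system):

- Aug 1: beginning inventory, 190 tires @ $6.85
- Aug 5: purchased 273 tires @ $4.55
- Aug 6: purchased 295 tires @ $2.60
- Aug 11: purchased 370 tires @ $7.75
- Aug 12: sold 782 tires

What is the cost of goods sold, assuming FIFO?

Aug 12, 782 sold [FIFO — oldest first]: 190 @ $6.85 + 273 @ $4.55 + 295 @ $2.60 + 24 @ $7.75 = $3,496.65
Ending inventory: 346 @ $7.75 = $2,681.50
Check: goods available $6,178.15 = COGS $3,496.65 + ending $2,681.50

COGS = $3,496.65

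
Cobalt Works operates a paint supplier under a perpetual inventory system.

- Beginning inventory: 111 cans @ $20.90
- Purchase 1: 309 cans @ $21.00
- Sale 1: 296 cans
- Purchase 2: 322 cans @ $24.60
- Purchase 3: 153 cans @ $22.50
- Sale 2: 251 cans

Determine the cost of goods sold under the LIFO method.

COGS = $12,069.30

Sale 1 (296) [LIFO — newest first]: 296 @ $21.00 = $6,216.00
Sale 2 (251) [LIFO — newest first]: 153 @ $22.50 + 98 @ $24.60 = $5,853.30
Total COGS = $6,216.00 + $5,853.30 = $12,069.30
Ending inventory: 111 @ $20.90 + 13 @ $21.00 + 224 @ $24.60 = $8,103.30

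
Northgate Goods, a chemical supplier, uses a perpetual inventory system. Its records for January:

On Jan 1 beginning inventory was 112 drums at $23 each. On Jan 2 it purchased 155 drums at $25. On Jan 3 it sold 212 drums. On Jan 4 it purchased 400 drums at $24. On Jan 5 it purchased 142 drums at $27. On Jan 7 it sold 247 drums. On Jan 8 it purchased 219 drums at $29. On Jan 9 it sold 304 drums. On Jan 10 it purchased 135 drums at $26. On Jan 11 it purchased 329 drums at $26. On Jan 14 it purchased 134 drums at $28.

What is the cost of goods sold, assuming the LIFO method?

Jan 3, 212 sold [LIFO — newest first]: 155 @ $25 + 57 @ $23 = $5,186
Jan 7, 247 sold [LIFO — newest first]: 142 @ $27 + 105 @ $24 = $6,354
Jan 9, 304 sold [LIFO — newest first]: 219 @ $29 + 85 @ $24 = $8,391
Total COGS = $5,186 + $6,354 + $8,391 = $19,931
Ending inventory: 55 @ $23 + 210 @ $24 + 135 @ $26 + 329 @ $26 + 134 @ $28 = $22,121
Check: goods available $42,052 = COGS $19,931 + ending $22,121

COGS = $19,931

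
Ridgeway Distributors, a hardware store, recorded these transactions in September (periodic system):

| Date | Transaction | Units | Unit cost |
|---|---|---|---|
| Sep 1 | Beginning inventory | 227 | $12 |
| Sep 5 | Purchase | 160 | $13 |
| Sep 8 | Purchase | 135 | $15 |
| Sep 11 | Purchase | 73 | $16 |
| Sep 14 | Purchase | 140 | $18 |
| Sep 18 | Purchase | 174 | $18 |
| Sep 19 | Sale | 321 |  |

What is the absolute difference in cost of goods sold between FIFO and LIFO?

$1,818

FIFO COGS: 227 @ $12 + 94 @ $13 = $3,946
LIFO COGS: 174 @ $18 + 140 @ $18 + 7 @ $16 = $5,764
Difference = |$3,946 − $5,764| = $1,818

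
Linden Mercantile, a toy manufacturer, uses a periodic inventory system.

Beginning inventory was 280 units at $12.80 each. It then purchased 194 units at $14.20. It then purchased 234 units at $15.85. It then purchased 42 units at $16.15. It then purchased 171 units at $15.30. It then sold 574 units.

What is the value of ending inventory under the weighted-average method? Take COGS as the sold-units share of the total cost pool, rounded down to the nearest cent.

Sale 1, sell 574: 574/921 × $13,342.30 → $8,315.39
Ending inventory (cost pool remaining) = $5,026.91
Check: goods available $13,342.30 = COGS $8,315.39 + ending $5,026.91

Ending inventory = $5,026.91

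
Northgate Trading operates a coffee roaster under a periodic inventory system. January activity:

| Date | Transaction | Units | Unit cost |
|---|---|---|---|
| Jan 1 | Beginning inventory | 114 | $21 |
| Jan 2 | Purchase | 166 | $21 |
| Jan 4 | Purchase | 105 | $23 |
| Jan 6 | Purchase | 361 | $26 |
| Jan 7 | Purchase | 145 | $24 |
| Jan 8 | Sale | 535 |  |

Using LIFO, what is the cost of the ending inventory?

Ending inventory = $7,628

Jan 8, 535 sold [LIFO — newest first]: 145 @ $24 + 361 @ $26 + 29 @ $23 = $13,533
Ending inventory: 114 @ $21 + 166 @ $21 + 76 @ $23 = $7,628
Check: goods available $21,161 = COGS $13,533 + ending $7,628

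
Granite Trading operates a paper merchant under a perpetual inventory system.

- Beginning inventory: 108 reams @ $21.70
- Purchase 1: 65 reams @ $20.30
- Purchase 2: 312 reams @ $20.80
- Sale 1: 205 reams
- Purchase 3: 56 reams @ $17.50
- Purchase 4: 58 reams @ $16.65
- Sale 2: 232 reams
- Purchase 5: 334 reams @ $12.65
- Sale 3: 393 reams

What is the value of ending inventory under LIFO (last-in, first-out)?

Sale 1 (205) [LIFO — newest first]: 205 @ $20.80 = $4,264.00
Sale 2 (232) [LIFO — newest first]: 58 @ $16.65 + 56 @ $17.50 + 107 @ $20.80 + 11 @ $20.30 = $4,394.60
Sale 3 (393) [LIFO — newest first]: 334 @ $12.65 + 54 @ $20.30 + 5 @ $21.70 = $5,429.80
Total COGS = $4,264.00 + $4,394.60 + $5,429.80 = $14,088.40
Ending inventory: 103 @ $21.70 = $2,235.10
Check: goods available $16,323.50 = COGS $14,088.40 + ending $2,235.10

Ending inventory = $2,235.10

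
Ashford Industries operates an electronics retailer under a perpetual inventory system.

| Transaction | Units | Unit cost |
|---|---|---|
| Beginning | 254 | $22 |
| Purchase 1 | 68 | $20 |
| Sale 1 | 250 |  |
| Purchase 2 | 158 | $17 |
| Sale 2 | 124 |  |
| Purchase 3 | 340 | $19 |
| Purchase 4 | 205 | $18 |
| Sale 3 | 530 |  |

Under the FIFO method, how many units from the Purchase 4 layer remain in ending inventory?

121

Sale 1 (250) [FIFO — oldest first]: 250 @ $22 = $5,500
Sale 2 (124) [FIFO — oldest first]: 4 @ $22 + 68 @ $20 + 52 @ $17 = $2,332
Sale 3 (530) [FIFO — oldest first]: 106 @ $17 + 340 @ $19 + 84 @ $18 = $9,774
Total COGS = $5,500 + $2,332 + $9,774 = $17,606
Ending inventory: 121 @ $18 = $2,178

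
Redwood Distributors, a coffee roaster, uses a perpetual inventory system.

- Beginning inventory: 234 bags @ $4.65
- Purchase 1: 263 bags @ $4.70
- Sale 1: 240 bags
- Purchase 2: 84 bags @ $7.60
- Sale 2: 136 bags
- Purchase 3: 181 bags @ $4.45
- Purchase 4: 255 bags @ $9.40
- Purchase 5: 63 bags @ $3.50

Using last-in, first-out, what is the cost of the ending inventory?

Ending inventory = $4,376.20

Sale 1 (240) [LIFO — newest first]: 240 @ $4.70 = $1,128.00
Sale 2 (136) [LIFO — newest first]: 84 @ $7.60 + 23 @ $4.70 + 29 @ $4.65 = $881.35
Total COGS = $1,128.00 + $881.35 = $2,009.35
Ending inventory: 205 @ $4.65 + 181 @ $4.45 + 255 @ $9.40 + 63 @ $3.50 = $4,376.20
Check: goods available $6,385.55 = COGS $2,009.35 + ending $4,376.20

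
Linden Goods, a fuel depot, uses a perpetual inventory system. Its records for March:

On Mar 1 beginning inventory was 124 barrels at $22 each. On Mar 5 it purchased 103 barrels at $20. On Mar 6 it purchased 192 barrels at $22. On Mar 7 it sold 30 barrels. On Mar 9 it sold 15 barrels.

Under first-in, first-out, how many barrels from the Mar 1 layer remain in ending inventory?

Mar 7, 30 sold [FIFO — oldest first]: 30 @ $22 = $660
Mar 9, 15 sold [FIFO — oldest first]: 15 @ $22 = $330
Total COGS = $660 + $330 = $990
Ending inventory: 79 @ $22 + 103 @ $20 + 192 @ $22 = $8,022

79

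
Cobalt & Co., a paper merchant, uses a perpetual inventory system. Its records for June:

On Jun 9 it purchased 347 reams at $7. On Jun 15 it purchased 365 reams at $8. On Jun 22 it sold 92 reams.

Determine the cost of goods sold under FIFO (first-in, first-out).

COGS = $644

Jun 22, 92 sold [FIFO — oldest first]: 92 @ $7 = $644
Ending inventory: 255 @ $7 + 365 @ $8 = $4,705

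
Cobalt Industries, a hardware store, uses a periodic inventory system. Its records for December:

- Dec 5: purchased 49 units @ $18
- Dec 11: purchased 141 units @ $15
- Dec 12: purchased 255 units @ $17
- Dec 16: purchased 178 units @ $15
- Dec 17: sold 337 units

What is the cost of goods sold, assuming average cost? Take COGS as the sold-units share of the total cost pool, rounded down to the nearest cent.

COGS = $5,410.39

Dec 17, sell 337: 337/623 × $10,002.00 → $5,410.39
Ending inventory (cost pool remaining) = $4,591.61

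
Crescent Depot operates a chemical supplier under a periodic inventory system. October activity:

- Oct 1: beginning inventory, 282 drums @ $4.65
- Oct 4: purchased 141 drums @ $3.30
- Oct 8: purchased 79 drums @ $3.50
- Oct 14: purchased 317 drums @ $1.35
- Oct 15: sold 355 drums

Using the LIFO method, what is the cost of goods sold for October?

COGS = $560.95

Oct 15, 355 sold [LIFO — newest first]: 317 @ $1.35 + 38 @ $3.50 = $560.95
Ending inventory: 282 @ $4.65 + 141 @ $3.30 + 41 @ $3.50 = $1,920.10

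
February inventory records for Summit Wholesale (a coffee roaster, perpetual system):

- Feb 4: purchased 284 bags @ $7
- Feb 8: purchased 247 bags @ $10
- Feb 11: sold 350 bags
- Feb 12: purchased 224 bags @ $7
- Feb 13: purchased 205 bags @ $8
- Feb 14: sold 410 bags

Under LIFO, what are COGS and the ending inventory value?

COGS = $6,266; ending inventory = $1,400

Feb 11, 350 sold [LIFO — newest first]: 247 @ $10 + 103 @ $7 = $3,191
Feb 14, 410 sold [LIFO — newest first]: 205 @ $8 + 205 @ $7 = $3,075
Total COGS = $3,191 + $3,075 = $6,266
Ending inventory: 181 @ $7 + 19 @ $7 = $1,400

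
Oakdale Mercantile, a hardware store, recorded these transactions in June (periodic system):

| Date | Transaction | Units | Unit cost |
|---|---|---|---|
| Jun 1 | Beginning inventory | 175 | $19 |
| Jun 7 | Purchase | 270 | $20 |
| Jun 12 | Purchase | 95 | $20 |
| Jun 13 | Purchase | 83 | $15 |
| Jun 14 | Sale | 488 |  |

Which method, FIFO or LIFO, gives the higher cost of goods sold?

FIFO COGS: 175 @ $19 + 270 @ $20 + 43 @ $20 = $9,585
LIFO COGS: 83 @ $15 + 95 @ $20 + 270 @ $20 + 40 @ $19 = $9,305

FIFO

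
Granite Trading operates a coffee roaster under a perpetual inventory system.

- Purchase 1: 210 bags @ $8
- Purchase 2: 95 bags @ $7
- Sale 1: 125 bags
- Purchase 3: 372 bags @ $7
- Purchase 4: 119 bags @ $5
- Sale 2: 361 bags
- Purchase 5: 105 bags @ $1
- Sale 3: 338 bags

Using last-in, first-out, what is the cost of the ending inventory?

Ending inventory = $616

Sale 1 (125) [LIFO — newest first]: 95 @ $7 + 30 @ $8 = $905
Sale 2 (361) [LIFO — newest first]: 119 @ $5 + 242 @ $7 = $2,289
Sale 3 (338) [LIFO — newest first]: 105 @ $1 + 130 @ $7 + 103 @ $8 = $1,839
Total COGS = $905 + $2,289 + $1,839 = $5,033
Ending inventory: 77 @ $8 = $616
Check: goods available $5,649 = COGS $5,033 + ending $616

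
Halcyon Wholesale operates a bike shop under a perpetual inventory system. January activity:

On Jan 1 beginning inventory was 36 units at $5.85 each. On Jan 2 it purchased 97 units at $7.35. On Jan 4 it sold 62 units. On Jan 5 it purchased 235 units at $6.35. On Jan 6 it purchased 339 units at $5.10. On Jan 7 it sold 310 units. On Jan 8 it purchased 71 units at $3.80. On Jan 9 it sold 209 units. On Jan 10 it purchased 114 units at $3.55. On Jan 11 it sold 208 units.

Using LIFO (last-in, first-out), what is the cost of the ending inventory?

Ending inventory = $671.05

Jan 4, 62 sold [LIFO — newest first]: 62 @ $7.35 = $455.70
Jan 7, 310 sold [LIFO — newest first]: 310 @ $5.10 = $1,581.00
Jan 9, 209 sold [LIFO — newest first]: 71 @ $3.80 + 29 @ $5.10 + 109 @ $6.35 = $1,109.85
Jan 11, 208 sold [LIFO — newest first]: 114 @ $3.55 + 94 @ $6.35 = $1,001.60
Total COGS = $455.70 + $1,581.00 + $1,109.85 + $1,001.60 = $4,148.15
Ending inventory: 36 @ $5.85 + 35 @ $7.35 + 32 @ $6.35 = $671.05
Check: goods available $4,819.20 = COGS $4,148.15 + ending $671.05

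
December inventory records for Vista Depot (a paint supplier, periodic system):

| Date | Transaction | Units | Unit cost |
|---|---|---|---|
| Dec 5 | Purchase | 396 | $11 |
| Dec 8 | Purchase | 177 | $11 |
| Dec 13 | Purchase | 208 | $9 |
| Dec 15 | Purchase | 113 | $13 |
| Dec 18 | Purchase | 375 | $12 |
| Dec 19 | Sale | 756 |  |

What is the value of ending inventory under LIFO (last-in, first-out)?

Ending inventory = $5,643

Dec 19, 756 sold [LIFO — newest first]: 375 @ $12 + 113 @ $13 + 208 @ $9 + 60 @ $11 = $8,501
Ending inventory: 396 @ $11 + 117 @ $11 = $5,643
Check: goods available $14,144 = COGS $8,501 + ending $5,643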